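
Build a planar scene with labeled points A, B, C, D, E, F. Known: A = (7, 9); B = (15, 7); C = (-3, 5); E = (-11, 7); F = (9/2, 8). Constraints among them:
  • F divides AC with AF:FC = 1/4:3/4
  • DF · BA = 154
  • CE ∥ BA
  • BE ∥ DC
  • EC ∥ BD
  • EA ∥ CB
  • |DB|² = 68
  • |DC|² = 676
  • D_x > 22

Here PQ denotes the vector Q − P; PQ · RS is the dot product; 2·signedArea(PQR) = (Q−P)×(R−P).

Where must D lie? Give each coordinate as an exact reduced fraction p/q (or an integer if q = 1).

D = (23, 5)

1. D_x = 23  [BE ∥ DC ∩ EC ∥ BD]
2. D_y = 5  [BE ∥ DC ∩ EC ∥ BD]
   → D = (23, 5)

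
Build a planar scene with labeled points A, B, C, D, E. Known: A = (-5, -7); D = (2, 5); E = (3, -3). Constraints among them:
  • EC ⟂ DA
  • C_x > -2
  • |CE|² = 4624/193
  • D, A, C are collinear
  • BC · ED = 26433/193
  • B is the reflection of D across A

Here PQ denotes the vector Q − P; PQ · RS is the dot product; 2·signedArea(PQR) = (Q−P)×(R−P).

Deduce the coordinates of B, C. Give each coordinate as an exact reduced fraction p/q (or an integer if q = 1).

B = (-12, -19)
C = (-237/193, -103/193)

1. B_x = -12  [B is the reflection of D across A]
2. B_y = -19  [B is the reflection of D across A]
   → B = (-12, -19)
3. C_x = -237/193  [D, A, C are collinear ∩ EC ⟂ DA]
4. C_y = -103/193  [D, A, C are collinear ∩ EC ⟂ DA]
   → C = (-237/193, -103/193)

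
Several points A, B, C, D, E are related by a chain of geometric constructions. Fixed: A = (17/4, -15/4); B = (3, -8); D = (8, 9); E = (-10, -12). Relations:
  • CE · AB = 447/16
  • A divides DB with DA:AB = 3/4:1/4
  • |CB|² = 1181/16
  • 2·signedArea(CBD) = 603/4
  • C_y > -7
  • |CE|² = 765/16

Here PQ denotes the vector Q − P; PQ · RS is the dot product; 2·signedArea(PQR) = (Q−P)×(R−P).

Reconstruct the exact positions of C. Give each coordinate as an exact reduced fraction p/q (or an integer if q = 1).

C = (-11/2, -27/4)

1. C_x = -11/2  [2·signedArea(CBD) = 603/4 ∩ CE · AB = 447/16]
2. C_y = -27/4  [2·signedArea(CBD) = 603/4 ∩ CE · AB = 447/16]
   → C = (-11/2, -27/4)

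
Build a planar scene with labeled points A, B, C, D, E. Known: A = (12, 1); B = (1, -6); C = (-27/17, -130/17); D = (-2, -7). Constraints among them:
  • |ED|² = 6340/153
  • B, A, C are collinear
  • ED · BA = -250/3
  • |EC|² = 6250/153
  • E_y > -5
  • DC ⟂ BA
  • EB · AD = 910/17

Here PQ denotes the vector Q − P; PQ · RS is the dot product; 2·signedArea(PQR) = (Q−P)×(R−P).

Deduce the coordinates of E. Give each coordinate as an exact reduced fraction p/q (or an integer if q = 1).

E = (194/51, -215/51)

1. E_x = 194/51  [ED · BA = -250/3 ∩ EB · AD = 910/17]
2. E_y = -215/51  [ED · BA = -250/3 ∩ EB · AD = 910/17]
   → E = (194/51, -215/51)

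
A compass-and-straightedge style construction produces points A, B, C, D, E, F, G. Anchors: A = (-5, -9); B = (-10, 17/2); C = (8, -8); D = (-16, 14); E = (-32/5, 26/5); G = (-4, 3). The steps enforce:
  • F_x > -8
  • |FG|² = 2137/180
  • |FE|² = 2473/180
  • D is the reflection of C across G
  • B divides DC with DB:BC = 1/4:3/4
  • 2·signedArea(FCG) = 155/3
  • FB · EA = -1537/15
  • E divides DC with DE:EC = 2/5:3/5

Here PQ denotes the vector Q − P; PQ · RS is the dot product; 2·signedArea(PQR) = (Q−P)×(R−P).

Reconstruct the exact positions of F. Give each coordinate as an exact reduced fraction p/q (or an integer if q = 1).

1. F_x = -107/15  [2·signedArea(FCG) = 155/3 ∩ FB · EA = -1537/15]
2. F_y = 47/30  [2·signedArea(FCG) = 155/3 ∩ FB · EA = -1537/15]
   → F = (-107/15, 47/30)

F = (-107/15, 47/30)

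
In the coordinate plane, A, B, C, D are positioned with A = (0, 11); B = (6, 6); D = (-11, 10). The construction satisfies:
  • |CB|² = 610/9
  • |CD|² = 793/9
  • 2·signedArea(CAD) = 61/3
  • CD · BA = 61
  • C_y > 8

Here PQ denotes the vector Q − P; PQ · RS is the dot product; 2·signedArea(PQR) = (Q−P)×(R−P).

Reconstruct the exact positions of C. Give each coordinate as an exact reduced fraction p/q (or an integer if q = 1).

1. C_x = -5/3  [2·signedArea(CAD) = 61/3 ∩ CD · BA = 61]
2. C_y = 9  [2·signedArea(CAD) = 61/3 ∩ CD · BA = 61]
   → C = (-5/3, 9)

C = (-5/3, 9)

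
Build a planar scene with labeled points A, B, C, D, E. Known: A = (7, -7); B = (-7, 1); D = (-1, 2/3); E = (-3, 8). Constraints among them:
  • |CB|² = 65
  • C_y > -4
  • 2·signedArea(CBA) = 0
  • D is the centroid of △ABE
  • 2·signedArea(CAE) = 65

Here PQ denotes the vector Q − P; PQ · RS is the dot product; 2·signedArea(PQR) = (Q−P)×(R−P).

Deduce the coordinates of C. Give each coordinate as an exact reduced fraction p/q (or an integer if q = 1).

1. C_x = 0  [2·signedArea(CBA) = 0 ∩ 2·signedArea(CAE) = 65]
2. C_y = -3  [2·signedArea(CBA) = 0 ∩ 2·signedArea(CAE) = 65]
   → C = (0, -3)

C = (0, -3)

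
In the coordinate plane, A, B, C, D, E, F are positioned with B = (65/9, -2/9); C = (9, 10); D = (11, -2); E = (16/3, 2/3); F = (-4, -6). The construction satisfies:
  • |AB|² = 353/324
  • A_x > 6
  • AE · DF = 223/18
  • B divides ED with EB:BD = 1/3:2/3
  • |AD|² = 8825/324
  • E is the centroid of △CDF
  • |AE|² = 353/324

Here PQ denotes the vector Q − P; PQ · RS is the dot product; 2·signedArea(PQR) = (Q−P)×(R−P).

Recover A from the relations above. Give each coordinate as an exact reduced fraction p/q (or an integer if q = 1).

1. A_x = 113/18  [line 15·x + 4·y + -1711/18 = 0 ∩ |AE|² = 353/324]
2. A_y = 2/9  [line 15·x + 4·y + -1711/18 = 0 ∩ |AE|² = 353/324]
   → A = (113/18, 2/9)

A = (113/18, 2/9)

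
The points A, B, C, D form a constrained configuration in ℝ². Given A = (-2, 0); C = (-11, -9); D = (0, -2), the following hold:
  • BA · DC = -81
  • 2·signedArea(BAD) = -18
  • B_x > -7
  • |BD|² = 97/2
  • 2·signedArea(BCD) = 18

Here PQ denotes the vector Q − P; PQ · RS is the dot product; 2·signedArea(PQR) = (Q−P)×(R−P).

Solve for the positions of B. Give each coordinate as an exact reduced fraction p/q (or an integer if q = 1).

B = (-13/2, -9/2)

1. B_x = -13/2  [2·signedArea(BCD) = 18 ∩ BA · DC = -81]
2. B_y = -9/2  [2·signedArea(BCD) = 18 ∩ BA · DC = -81]
   → B = (-13/2, -9/2)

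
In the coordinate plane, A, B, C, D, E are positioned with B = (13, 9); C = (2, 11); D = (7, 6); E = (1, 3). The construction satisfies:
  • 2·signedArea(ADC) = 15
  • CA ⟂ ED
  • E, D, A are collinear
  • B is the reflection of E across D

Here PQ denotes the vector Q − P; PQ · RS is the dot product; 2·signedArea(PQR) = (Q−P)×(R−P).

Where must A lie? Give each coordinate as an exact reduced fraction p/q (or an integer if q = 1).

A = (5, 5)

1. A_x = 5  [E, D, A are collinear ∩ CA ⟂ ED]
2. A_y = 5  [E, D, A are collinear ∩ CA ⟂ ED]
   → A = (5, 5)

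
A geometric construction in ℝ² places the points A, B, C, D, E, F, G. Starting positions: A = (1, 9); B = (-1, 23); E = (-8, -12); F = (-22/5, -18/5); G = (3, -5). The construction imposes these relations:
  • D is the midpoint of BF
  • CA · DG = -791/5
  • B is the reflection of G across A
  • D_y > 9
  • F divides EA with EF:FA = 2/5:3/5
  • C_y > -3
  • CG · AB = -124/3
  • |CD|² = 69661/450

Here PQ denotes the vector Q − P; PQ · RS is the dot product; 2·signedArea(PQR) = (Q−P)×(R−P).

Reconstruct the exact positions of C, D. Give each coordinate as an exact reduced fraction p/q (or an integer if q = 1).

1. D_x = -27/10  [D is the midpoint of BF]
2. D_y = 97/10  [D is the midpoint of BF]
   → D = (-27/10, 97/10)
3. C_x = -4/3  [CA · DG = -791/5 ∩ CG · AB = -124/3]
4. C_y = -8/3  [CA · DG = -791/5 ∩ CG · AB = -124/3]
   → C = (-4/3, -8/3)

C = (-4/3, -8/3)
D = (-27/10, 97/10)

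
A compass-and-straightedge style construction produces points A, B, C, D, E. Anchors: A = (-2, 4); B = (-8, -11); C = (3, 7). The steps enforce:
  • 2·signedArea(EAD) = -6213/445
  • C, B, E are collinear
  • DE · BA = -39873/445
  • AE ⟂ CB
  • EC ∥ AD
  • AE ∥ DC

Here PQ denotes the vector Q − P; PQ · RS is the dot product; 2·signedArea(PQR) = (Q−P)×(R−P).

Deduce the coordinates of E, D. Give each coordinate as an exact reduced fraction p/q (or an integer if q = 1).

1. E_x = 136/445  [C, B, E are collinear ∩ AE ⟂ CB]
2. E_y = 1153/445  [C, B, E are collinear ∩ AE ⟂ CB]
   → E = (136/445, 1153/445)
3. D_x = 309/445  [AE ∥ DC ∩ EC ∥ AD]
4. D_y = 3742/445  [AE ∥ DC ∩ EC ∥ AD]
   → D = (309/445, 3742/445)

D = (309/445, 3742/445)
E = (136/445, 1153/445)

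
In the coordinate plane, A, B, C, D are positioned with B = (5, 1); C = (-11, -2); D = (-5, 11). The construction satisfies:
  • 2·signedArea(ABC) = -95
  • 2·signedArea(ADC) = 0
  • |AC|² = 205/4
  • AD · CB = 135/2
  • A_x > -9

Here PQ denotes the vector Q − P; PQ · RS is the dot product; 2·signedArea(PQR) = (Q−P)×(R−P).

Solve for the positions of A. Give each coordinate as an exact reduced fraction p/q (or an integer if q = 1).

A = (-8, 9/2)

1. A_x = -8  [2·signedArea(ADC) = 0 ∩ 2·signedArea(ABC) = -95]
2. A_y = 9/2  [2·signedArea(ADC) = 0 ∩ 2·signedArea(ABC) = -95]
   → A = (-8, 9/2)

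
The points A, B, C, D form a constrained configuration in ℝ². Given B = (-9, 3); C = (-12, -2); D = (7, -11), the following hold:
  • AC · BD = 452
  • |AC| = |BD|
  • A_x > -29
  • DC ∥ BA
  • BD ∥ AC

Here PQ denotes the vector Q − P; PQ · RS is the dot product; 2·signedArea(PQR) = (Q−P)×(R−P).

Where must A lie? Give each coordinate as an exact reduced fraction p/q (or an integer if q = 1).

A = (-28, 12)

1. A_x = -28  [BD ∥ AC ∩ DC ∥ BA]
2. A_y = 12  [BD ∥ AC ∩ DC ∥ BA]
   → A = (-28, 12)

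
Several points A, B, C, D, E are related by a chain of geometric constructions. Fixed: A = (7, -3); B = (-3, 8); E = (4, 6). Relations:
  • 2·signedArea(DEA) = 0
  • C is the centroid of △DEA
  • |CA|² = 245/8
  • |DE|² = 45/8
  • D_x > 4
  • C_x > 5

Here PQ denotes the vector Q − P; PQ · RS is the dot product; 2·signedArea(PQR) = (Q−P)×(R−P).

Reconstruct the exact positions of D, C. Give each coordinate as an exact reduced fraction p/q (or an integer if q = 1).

1. D_x = 19/4  [line 9·x + 3·y + -54 = 0 ∩ |DE|² = 45/8]
2. D_y = 15/4  [line 9·x + 3·y + -54 = 0 ∩ |DE|² = 45/8]
   → D = (19/4, 15/4)
3. C_x = 21/4  [C is the centroid of △DEA]
4. C_y = 9/4  [C is the centroid of △DEA]
   → C = (21/4, 9/4)

C = (21/4, 9/4)
D = (19/4, 15/4)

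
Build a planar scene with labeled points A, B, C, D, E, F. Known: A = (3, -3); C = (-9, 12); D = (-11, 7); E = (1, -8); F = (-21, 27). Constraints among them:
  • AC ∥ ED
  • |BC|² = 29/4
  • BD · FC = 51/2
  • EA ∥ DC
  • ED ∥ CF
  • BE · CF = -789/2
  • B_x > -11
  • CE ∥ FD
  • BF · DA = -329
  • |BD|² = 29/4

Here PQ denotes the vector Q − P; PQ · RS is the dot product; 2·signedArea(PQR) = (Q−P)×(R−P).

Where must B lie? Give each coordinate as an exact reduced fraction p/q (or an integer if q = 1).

1. B_x = -10  [BF · DA = -329 ∩ BE · CF = -789/2]
2. B_y = 19/2  [BF · DA = -329 ∩ BE · CF = -789/2]
   → B = (-10, 19/2)

B = (-10, 19/2)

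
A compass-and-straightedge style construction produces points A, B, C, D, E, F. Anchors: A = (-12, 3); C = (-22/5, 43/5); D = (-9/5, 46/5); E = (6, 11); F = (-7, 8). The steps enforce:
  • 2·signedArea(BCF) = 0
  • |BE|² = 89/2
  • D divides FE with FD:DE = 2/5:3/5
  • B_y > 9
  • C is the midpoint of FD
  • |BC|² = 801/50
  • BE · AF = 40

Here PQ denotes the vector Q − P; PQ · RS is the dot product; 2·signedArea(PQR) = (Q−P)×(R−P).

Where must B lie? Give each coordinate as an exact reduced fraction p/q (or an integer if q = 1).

B = (-1/2, 19/2)

1. B_x = -1/2  [2·signedArea(BCF) = 0 ∩ BE · AF = 40]
2. B_y = 19/2  [2·signedArea(BCF) = 0 ∩ BE · AF = 40]
   → B = (-1/2, 19/2)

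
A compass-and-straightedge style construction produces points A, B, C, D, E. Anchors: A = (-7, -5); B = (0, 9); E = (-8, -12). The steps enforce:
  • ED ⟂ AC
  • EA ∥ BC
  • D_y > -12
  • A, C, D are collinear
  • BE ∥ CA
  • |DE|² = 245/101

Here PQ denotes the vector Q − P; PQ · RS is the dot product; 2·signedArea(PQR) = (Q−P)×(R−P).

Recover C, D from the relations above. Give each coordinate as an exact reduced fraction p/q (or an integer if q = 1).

1. C_x = 1  [BE ∥ CA ∩ EA ∥ BC]
2. C_y = 16  [BE ∥ CA ∩ EA ∥ BC]
   → C = (1, 16)
3. D_x = -955/101  [A, C, D are collinear ∩ ED ⟂ AC]
4. D_y = -1156/101  [A, C, D are collinear ∩ ED ⟂ AC]
   → D = (-955/101, -1156/101)

C = (1, 16)
D = (-955/101, -1156/101)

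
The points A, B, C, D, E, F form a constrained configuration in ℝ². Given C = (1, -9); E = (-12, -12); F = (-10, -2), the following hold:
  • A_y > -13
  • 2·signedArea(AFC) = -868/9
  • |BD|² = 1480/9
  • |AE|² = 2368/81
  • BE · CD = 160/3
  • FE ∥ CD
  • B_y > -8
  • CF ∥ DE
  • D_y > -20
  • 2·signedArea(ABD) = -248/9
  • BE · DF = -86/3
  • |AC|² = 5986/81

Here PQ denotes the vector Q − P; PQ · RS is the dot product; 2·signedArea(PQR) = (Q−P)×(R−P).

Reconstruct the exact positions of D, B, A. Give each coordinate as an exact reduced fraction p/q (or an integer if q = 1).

A = (-20/3, -116/9)
B = (-7, -23/3)
D = (-1, -19)

1. D_x = -1  [CF ∥ DE ∩ FE ∥ CD]
2. D_y = -19  [CF ∥ DE ∩ FE ∥ CD]
   → D = (-1, -19)
3. B_x = -7  [BE · DF = -86/3 ∩ BE · CD = 160/3]
4. B_y = -23/3  [BE · DF = -86/3 ∩ BE · CD = 160/3]
   → B = (-7, -23/3)
5. A_x = -20/3  [2·signedArea(AFC) = -868/9 ∩ 2·signedArea(ABD) = -248/9]
6. A_y = -116/9  [2·signedArea(AFC) = -868/9 ∩ 2·signedArea(ABD) = -248/9]
   → A = (-20/3, -116/9)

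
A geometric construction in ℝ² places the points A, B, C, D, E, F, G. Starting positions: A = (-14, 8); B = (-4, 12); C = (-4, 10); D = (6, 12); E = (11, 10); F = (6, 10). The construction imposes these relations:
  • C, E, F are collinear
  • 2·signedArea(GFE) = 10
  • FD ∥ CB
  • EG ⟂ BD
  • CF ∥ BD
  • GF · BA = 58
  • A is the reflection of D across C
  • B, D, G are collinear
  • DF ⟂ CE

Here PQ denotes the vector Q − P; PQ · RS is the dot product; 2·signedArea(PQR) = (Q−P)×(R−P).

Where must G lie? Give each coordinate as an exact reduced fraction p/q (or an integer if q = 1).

1. G_x = 11  [B, D, G are collinear ∩ EG ⟂ BD]
2. G_y = 12  [B, D, G are collinear ∩ EG ⟂ BD]
   → G = (11, 12)

G = (11, 12)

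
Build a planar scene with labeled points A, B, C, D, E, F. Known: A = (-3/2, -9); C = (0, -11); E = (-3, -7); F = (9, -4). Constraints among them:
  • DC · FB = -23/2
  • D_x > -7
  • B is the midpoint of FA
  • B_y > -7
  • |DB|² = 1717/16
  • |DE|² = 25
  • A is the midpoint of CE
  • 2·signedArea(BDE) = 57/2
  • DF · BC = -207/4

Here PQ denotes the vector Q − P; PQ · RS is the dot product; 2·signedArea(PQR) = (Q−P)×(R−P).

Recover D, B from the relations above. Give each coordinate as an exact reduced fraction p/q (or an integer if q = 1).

B = (15/4, -13/2)
D = (-6, -3)

1. B_x = 15/4  [B is the midpoint of FA]
2. B_y = -13/2  [B is the midpoint of FA]
   → B = (15/4, -13/2)
3. D_x = -6  [DF · BC = -207/4 ∩ DC · FB = -23/2]
4. D_y = -3  [DF · BC = -207/4 ∩ DC · FB = -23/2]
   → D = (-6, -3)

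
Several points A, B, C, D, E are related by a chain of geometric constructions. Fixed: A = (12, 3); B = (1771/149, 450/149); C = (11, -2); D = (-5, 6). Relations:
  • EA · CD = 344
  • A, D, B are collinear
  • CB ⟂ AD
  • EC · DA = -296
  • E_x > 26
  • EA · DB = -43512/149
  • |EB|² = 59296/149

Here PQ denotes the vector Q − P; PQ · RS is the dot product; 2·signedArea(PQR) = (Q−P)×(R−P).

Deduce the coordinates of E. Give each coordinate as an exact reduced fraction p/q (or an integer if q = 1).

1. E_x = 27  [EA · DB = -43512/149 ∩ EA · CD = 344]
2. E_y = -10  [EA · DB = -43512/149 ∩ EA · CD = 344]
   → E = (27, -10)

E = (27, -10)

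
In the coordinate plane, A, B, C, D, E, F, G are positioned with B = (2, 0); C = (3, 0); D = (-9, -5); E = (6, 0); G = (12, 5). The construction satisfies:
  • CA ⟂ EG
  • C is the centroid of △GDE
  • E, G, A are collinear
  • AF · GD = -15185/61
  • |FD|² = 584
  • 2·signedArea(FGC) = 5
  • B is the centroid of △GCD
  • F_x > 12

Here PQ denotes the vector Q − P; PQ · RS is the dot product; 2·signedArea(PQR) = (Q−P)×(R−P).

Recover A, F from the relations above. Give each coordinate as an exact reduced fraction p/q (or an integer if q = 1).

1. A_x = 258/61  [E, G, A are collinear ∩ CA ⟂ EG]
2. A_y = -90/61  [E, G, A are collinear ∩ CA ⟂ EG]
   → A = (258/61, -90/61)
3. F_x = 13  [2·signedArea(FGC) = 5 ∩ AF · GD = -15185/61]
4. F_y = 5  [2·signedArea(FGC) = 5 ∩ AF · GD = -15185/61]
   → F = (13, 5)

A = (258/61, -90/61)
F = (13, 5)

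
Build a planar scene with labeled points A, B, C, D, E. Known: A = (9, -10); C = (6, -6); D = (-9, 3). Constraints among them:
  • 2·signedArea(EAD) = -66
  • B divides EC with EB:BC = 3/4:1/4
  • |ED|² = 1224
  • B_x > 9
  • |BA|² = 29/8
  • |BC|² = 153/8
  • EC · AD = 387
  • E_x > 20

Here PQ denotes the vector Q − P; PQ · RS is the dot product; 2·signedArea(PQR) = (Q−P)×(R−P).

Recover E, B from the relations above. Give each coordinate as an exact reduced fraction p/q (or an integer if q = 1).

1. E_x = 21  [EC · AD = 387 ∩ 2·signedArea(EAD) = -66]
2. E_y = -15  [EC · AD = 387 ∩ 2·signedArea(EAD) = -66]
   → E = (21, -15)
3. B_x = 39/4  [B divides EC with EB:BC = 3/4:1/4]
4. B_y = -33/4  [B divides EC with EB:BC = 3/4:1/4]
   → B = (39/4, -33/4)

B = (39/4, -33/4)
E = (21, -15)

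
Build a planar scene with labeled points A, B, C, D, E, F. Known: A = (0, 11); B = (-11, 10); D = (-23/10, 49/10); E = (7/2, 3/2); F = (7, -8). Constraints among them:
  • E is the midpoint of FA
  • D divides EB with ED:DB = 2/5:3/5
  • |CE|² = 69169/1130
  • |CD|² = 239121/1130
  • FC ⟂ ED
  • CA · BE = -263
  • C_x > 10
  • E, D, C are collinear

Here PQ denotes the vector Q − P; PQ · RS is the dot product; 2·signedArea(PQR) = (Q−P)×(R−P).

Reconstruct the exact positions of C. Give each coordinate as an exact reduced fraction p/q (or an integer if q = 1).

C = (5791/565, -1388/565)

1. C_x = 5791/565  [E, D, C are collinear ∩ FC ⟂ ED]
2. C_y = -1388/565  [E, D, C are collinear ∩ FC ⟂ ED]
   → C = (5791/565, -1388/565)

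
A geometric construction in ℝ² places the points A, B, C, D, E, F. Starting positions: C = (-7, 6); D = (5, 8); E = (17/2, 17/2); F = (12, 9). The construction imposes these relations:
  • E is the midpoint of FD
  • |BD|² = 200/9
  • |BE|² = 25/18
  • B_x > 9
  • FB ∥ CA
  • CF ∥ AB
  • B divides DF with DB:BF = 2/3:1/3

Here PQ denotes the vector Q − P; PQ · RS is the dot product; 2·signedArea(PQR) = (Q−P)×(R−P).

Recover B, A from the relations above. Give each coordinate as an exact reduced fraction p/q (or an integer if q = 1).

A = (-28/3, 17/3)
B = (29/3, 26/3)

1. B_x = 29/3  [B divides DF with DB:BF = 2/3:1/3]
2. B_y = 26/3  [B divides DF with DB:BF = 2/3:1/3]
   → B = (29/3, 26/3)
3. A_x = -28/3  [CF ∥ AB ∩ FB ∥ CA]
4. A_y = 17/3  [CF ∥ AB ∩ FB ∥ CA]
   → A = (-28/3, 17/3)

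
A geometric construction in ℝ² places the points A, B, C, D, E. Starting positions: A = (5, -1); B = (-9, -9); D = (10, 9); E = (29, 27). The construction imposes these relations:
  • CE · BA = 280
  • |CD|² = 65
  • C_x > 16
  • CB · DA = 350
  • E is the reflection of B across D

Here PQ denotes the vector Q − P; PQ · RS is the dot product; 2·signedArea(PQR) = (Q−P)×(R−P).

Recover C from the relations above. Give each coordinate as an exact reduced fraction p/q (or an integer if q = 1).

C = (17, 13)

1. C_x = 17  [CE · BA = 280 ∩ CB · DA = 350]
2. C_y = 13  [CE · BA = 280 ∩ CB · DA = 350]
   → C = (17, 13)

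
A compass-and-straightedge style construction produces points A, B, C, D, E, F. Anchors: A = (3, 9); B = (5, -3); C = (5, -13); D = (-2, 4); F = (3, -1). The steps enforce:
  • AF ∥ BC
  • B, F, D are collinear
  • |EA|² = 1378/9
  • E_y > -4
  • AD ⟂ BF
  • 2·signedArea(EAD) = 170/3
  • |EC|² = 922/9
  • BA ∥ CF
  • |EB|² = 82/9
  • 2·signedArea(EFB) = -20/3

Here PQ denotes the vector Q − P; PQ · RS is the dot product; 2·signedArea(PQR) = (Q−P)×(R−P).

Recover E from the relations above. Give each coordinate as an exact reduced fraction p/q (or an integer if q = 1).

1. E_x = 2  [2·signedArea(EAD) = 170/3 ∩ 2·signedArea(EFB) = -20/3]
2. E_y = -10/3  [2·signedArea(EAD) = 170/3 ∩ 2·signedArea(EFB) = -20/3]
   → E = (2, -10/3)

E = (2, -10/3)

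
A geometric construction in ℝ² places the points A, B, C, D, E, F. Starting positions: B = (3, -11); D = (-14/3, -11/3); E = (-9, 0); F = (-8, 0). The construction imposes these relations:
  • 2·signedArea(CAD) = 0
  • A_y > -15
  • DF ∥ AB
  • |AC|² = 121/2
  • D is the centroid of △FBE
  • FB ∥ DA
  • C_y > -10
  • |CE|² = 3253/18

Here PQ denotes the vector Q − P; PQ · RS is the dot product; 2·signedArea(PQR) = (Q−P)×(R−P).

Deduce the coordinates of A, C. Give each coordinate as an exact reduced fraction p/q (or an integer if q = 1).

A = (19/3, -44/3)
C = (5/6, -55/6)

1. A_x = 19/3  [DF ∥ AB ∩ FB ∥ DA]
2. A_y = -44/3  [DF ∥ AB ∩ FB ∥ DA]
   → A = (19/3, -44/3)
3. C_x = 5/6  [line -11·x + -11·y + -275/3 = 0 ∩ |AC|² = 121/2]
4. C_y = -55/6  [line -11·x + -11·y + -275/3 = 0 ∩ |AC|² = 121/2]
   → C = (5/6, -55/6)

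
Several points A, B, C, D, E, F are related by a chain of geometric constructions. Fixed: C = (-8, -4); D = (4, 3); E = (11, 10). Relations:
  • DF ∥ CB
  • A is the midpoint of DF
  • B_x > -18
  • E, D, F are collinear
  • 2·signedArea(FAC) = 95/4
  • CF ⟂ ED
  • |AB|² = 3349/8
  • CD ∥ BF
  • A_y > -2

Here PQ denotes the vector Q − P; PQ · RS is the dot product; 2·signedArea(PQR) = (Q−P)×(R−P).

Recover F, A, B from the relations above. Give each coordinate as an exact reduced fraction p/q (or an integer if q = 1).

1. F_x = -11/2  [E, D, F are collinear ∩ CF ⟂ ED]
2. F_y = -13/2  [E, D, F are collinear ∩ CF ⟂ ED]
   → F = (-11/2, -13/2)
3. A_x = -3/4  [A is the midpoint of DF]
4. A_y = -7/4  [A is the midpoint of DF]
   → A = (-3/4, -7/4)
5. B_x = -35/2  [CD ∥ BF ∩ DF ∥ CB]
6. B_y = -27/2  [CD ∥ BF ∩ DF ∥ CB]
   → B = (-35/2, -27/2)

A = (-3/4, -7/4)
B = (-35/2, -27/2)
F = (-11/2, -13/2)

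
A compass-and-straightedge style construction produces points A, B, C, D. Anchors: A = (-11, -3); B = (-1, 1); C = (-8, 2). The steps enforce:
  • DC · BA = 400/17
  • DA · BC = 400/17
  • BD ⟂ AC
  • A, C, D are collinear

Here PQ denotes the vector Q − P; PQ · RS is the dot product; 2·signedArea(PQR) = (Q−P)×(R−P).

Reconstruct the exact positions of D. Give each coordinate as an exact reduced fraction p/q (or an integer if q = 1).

1. D_x = -112/17  [A, C, D are collinear ∩ BD ⟂ AC]
2. D_y = 74/17  [A, C, D are collinear ∩ BD ⟂ AC]
   → D = (-112/17, 74/17)

D = (-112/17, 74/17)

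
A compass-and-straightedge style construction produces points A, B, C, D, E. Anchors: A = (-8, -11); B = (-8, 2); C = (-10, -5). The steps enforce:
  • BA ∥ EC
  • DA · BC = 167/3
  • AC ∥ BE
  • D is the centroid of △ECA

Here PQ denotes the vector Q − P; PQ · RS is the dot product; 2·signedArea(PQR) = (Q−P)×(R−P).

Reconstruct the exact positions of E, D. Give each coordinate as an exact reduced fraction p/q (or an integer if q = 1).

1. E_x = -10  [BA ∥ EC ∩ AC ∥ BE]
2. E_y = 8  [BA ∥ EC ∩ AC ∥ BE]
   → E = (-10, 8)
3. D_x = -28/3  [D is the centroid of △ECA]
4. D_y = -8/3  [D is the centroid of △ECA]
   → D = (-28/3, -8/3)

D = (-28/3, -8/3)
E = (-10, 8)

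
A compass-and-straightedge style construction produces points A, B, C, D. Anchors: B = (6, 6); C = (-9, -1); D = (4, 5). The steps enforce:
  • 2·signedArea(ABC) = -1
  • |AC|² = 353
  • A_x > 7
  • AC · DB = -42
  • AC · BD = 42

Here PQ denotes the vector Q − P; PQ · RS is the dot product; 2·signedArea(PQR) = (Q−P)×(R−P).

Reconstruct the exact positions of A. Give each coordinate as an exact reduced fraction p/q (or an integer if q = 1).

1. A_x = 8  [AC · DB = -42 ∩ 2·signedArea(ABC) = -1]
2. A_y = 7  [AC · DB = -42 ∩ 2·signedArea(ABC) = -1]
   → A = (8, 7)

A = (8, 7)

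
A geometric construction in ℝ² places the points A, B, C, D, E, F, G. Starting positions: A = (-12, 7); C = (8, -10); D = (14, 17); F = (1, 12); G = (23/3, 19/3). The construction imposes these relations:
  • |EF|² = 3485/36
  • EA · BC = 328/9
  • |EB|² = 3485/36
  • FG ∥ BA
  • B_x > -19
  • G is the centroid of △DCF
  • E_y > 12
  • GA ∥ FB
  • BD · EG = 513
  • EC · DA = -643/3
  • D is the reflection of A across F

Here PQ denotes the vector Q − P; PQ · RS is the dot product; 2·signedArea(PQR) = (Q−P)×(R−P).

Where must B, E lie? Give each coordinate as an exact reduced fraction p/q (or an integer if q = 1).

B = (-56/3, 38/3)
E = (-53/6, 37/3)

1. B_x = -56/3  [FG ∥ BA ∩ GA ∥ FB]
2. B_y = 38/3  [FG ∥ BA ∩ GA ∥ FB]
   → B = (-56/3, 38/3)
3. E_x = -53/6  [EC · DA = -643/3 ∩ BD · EG = 513]
4. E_y = 37/3  [EC · DA = -643/3 ∩ BD · EG = 513]
   → E = (-53/6, 37/3)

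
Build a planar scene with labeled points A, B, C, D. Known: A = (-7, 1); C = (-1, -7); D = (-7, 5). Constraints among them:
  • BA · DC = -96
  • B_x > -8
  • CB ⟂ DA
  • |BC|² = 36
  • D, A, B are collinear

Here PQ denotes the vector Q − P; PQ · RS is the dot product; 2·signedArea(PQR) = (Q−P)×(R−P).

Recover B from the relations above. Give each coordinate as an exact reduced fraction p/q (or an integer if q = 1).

B = (-7, -7)

1. B_x = -7  [D, A, B are collinear ∩ CB ⟂ DA]
2. B_y = -7  [D, A, B are collinear ∩ CB ⟂ DA]
   → B = (-7, -7)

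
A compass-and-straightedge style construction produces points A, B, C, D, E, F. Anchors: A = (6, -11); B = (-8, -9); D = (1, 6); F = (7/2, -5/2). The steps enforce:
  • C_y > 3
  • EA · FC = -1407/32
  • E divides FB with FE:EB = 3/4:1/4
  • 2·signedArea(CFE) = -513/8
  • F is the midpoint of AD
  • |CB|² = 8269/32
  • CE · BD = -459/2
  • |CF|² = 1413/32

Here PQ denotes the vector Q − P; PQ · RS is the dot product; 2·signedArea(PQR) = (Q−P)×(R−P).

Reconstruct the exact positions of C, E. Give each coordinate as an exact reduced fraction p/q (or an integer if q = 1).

1. E_x = -41/8  [E divides FB with FE:EB = 3/4:1/4]
2. E_y = -59/8  [E divides FB with FE:EB = 3/4:1/4]
   → E = (-41/8, -59/8)
3. C_x = 13/8  [2·signedArea(CFE) = -513/8 ∩ CE · BD = -459/2]
4. C_y = 31/8  [2·signedArea(CFE) = -513/8 ∩ CE · BD = -459/2]
   → C = (13/8, 31/8)

C = (13/8, 31/8)
E = (-41/8, -59/8)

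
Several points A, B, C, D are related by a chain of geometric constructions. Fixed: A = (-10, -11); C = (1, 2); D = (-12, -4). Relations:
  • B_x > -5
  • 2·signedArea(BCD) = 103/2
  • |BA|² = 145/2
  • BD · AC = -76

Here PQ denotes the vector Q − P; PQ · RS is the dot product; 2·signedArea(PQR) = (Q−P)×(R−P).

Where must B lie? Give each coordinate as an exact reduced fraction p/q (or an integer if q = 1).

B = (-9/2, -9/2)

1. B_x = -9/2  [2·signedArea(BCD) = 103/2 ∩ BD · AC = -76]
2. B_y = -9/2  [2·signedArea(BCD) = 103/2 ∩ BD · AC = -76]
   → B = (-9/2, -9/2)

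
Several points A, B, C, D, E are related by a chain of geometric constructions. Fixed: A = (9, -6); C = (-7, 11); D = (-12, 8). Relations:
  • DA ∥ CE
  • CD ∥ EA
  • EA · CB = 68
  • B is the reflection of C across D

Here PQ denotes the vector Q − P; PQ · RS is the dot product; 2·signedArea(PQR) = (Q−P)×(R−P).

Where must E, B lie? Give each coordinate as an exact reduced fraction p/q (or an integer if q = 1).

1. E_x = 14  [CD ∥ EA ∩ DA ∥ CE]
2. E_y = -3  [CD ∥ EA ∩ DA ∥ CE]
   → E = (14, -3)
3. B_x = -17  [B is the reflection of C across D]
4. B_y = 5  [B is the reflection of C across D]
   → B = (-17, 5)

B = (-17, 5)
E = (14, -3)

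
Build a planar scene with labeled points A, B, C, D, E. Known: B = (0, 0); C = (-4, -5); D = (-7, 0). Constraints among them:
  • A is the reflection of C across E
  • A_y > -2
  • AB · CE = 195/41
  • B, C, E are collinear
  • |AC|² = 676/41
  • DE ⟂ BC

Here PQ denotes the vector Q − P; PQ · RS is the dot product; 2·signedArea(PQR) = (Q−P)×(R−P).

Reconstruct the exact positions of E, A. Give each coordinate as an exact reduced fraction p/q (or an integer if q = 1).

A = (-60/41, -75/41)
E = (-112/41, -140/41)

1. E_x = -112/41  [B, C, E are collinear ∩ DE ⟂ BC]
2. E_y = -140/41  [B, C, E are collinear ∩ DE ⟂ BC]
   → E = (-112/41, -140/41)
3. A_x = -60/41  [A is the reflection of C across E]
4. A_y = -75/41  [A is the reflection of C across E]
   → A = (-60/41, -75/41)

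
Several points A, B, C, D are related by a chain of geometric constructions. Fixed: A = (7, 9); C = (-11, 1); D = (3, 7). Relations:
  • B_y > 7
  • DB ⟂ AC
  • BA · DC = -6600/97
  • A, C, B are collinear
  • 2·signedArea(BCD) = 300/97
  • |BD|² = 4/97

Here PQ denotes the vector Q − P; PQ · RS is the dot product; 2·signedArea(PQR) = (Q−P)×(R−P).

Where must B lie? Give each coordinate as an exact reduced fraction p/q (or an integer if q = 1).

1. B_x = 283/97  [A, C, B are collinear ∩ DB ⟂ AC]
2. B_y = 697/97  [A, C, B are collinear ∩ DB ⟂ AC]
   → B = (283/97, 697/97)

B = (283/97, 697/97)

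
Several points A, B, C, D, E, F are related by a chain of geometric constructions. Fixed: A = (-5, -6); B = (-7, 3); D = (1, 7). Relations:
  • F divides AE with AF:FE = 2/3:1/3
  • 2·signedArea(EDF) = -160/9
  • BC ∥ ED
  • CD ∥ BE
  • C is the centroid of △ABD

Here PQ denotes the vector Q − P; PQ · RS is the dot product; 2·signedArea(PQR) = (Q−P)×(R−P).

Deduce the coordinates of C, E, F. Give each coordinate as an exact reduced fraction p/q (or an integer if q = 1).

1. C_x = -11/3  [C is the centroid of △ABD]
2. C_y = 4/3  [C is the centroid of △ABD]
   → C = (-11/3, 4/3)
3. E_x = -7/3  [BC ∥ ED ∩ CD ∥ BE]
4. E_y = 26/3  [BC ∥ ED ∩ CD ∥ BE]
   → E = (-7/3, 26/3)
5. F_x = -29/9  [F divides AE with AF:FE = 2/3:1/3]
6. F_y = 34/9  [F divides AE with AF:FE = 2/3:1/3]
   → F = (-29/9, 34/9)

C = (-11/3, 4/3)
E = (-7/3, 26/3)
F = (-29/9, 34/9)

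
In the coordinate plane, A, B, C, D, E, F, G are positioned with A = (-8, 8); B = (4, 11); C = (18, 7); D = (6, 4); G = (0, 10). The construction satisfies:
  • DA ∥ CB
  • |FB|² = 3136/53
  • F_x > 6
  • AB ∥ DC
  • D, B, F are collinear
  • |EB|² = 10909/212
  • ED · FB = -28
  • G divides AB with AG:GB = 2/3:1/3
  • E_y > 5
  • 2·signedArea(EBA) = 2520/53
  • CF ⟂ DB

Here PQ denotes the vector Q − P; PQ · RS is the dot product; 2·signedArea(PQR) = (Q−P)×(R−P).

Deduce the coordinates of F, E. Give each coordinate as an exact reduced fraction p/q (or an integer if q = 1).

E = (-50/53, 615/106)
F = (324/53, 191/53)

1. F_x = 324/53  [D, B, F are collinear ∩ CF ⟂ DB]
2. F_y = 191/53  [D, B, F are collinear ∩ CF ⟂ DB]
   → F = (324/53, 191/53)
3. E_x = -50/53  [2·signedArea(EBA) = 2520/53 ∩ ED · FB = -28]
4. E_y = 615/106  [2·signedArea(EBA) = 2520/53 ∩ ED · FB = -28]
   → E = (-50/53, 615/106)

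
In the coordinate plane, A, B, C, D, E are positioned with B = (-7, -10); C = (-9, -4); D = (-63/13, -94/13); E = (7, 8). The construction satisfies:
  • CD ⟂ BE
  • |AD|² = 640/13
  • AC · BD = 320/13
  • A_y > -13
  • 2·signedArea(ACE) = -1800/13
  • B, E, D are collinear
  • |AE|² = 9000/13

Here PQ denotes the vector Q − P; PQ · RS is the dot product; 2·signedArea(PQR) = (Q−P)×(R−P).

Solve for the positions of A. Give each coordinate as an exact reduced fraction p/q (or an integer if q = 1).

A = (-119/13, -166/13)

1. A_x = -119/13  [2·signedArea(ACE) = -1800/13 ∩ AC · BD = 320/13]
2. A_y = -166/13  [2·signedArea(ACE) = -1800/13 ∩ AC · BD = 320/13]
   → A = (-119/13, -166/13)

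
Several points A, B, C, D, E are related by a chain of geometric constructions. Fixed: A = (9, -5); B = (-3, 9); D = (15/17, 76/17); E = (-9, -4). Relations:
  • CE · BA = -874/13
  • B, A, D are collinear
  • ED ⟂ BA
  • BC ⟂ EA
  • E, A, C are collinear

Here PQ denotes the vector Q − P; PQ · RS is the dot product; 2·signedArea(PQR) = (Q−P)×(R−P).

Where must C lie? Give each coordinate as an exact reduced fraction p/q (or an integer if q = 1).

C = (-243/65, -279/65)

1. C_x = -243/65  [E, A, C are collinear ∩ BC ⟂ EA]
2. C_y = -279/65  [E, A, C are collinear ∩ BC ⟂ EA]
   → C = (-243/65, -279/65)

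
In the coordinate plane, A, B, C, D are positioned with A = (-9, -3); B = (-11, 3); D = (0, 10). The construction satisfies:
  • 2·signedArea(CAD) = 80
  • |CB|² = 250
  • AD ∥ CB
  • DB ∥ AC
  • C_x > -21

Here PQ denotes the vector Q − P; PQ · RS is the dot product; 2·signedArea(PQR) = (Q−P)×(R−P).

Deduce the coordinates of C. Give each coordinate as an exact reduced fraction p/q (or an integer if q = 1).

1. C_x = -20  [AD ∥ CB ∩ DB ∥ AC]
2. C_y = -10  [AD ∥ CB ∩ DB ∥ AC]
   → C = (-20, -10)

C = (-20, -10)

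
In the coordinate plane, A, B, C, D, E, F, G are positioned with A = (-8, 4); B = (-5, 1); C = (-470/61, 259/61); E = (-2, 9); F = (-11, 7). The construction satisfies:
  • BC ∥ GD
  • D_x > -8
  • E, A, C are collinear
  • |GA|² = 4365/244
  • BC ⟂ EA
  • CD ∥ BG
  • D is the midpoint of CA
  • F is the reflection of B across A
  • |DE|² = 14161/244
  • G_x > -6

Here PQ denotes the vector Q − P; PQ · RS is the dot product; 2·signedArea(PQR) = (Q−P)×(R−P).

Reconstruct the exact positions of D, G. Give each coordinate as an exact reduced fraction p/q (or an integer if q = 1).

1. D_x = -479/61  [D is the midpoint of CA]
2. D_y = 503/122  [D is the midpoint of CA]
   → D = (-479/61, 503/122)
3. G_x = -314/61  [BC ∥ GD ∩ CD ∥ BG]
4. G_y = 107/122  [BC ∥ GD ∩ CD ∥ BG]
   → G = (-314/61, 107/122)

D = (-479/61, 503/122)
G = (-314/61, 107/122)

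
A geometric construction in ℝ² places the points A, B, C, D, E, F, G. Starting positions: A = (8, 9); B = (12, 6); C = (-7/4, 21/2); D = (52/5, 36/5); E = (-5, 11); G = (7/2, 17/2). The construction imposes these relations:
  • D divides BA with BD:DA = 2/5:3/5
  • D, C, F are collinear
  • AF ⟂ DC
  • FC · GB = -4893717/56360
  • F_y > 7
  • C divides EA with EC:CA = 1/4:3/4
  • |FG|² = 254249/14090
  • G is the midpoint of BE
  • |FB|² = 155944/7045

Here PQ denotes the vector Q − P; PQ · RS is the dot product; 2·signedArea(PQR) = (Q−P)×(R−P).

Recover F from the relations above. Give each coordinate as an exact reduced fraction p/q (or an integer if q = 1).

1. F_x = 54314/7045  [D, C, F are collinear ∩ AF ⟂ DC]
2. F_y = 55872/7045  [D, C, F are collinear ∩ AF ⟂ DC]
   → F = (54314/7045, 55872/7045)

F = (54314/7045, 55872/7045)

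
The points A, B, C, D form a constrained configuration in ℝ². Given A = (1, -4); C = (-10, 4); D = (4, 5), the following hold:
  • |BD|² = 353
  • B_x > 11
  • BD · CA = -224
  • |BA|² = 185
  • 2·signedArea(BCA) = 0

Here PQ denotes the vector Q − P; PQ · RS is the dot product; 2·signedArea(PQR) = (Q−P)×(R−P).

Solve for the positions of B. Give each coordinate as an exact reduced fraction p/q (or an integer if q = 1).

B = (12, -12)

1. B_x = 12  [2·signedArea(BCA) = 0 ∩ BD · CA = -224]
2. B_y = -12  [2·signedArea(BCA) = 0 ∩ BD · CA = -224]
   → B = (12, -12)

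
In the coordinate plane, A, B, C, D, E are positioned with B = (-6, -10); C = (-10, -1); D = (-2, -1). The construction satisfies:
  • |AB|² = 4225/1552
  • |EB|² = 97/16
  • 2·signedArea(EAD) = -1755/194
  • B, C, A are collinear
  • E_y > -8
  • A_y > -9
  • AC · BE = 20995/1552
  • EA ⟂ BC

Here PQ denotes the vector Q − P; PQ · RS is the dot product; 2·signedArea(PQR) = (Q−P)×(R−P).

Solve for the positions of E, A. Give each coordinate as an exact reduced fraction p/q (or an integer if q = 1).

A = (-647/97, -3295/388)
E = (-5, -31/4)

1. A_x = -647/97  [line -9·x + -4·y + -94 = 0 ∩ |AB|² = 4225/1552]
2. A_y = -3295/388  [line -9·x + -4·y + -94 = 0 ∩ |AB|² = 4225/1552]
   → A = (-647/97, -3295/388)
3. E_x = -5  [2·signedArea(EAD) = -1755/194 ∩ EA ⟂ BC]
4. E_y = -31/4  [2·signedArea(EAD) = -1755/194 ∩ EA ⟂ BC]
   → E = (-5, -31/4)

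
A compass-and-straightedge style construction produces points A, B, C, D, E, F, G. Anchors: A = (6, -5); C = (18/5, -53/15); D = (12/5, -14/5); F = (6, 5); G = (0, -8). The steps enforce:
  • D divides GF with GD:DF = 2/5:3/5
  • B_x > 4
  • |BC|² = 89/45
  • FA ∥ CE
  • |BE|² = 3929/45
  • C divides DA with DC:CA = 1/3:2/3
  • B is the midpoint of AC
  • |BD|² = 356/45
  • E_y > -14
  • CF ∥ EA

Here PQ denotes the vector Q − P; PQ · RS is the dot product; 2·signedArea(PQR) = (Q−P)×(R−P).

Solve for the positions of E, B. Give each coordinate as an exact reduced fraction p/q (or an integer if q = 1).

1. E_x = 18/5  [CF ∥ EA ∩ FA ∥ CE]
2. E_y = -203/15  [CF ∥ EA ∩ FA ∥ CE]
   → E = (18/5, -203/15)
3. B_x = 24/5  [B is the midpoint of AC]
4. B_y = -64/15  [B is the midpoint of AC]
   → B = (24/5, -64/15)

B = (24/5, -64/15)
E = (18/5, -203/15)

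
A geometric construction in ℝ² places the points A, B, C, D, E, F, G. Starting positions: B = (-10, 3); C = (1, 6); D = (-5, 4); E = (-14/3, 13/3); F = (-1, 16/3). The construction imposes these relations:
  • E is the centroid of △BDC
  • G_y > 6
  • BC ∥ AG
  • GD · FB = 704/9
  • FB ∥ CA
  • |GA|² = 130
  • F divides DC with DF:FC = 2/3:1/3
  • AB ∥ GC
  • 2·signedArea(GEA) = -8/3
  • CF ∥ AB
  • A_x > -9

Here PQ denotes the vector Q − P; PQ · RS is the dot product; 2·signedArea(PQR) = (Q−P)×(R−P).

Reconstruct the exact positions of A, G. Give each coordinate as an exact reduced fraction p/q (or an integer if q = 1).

1. A_x = -8  [CF ∥ AB ∩ FB ∥ CA]
2. A_y = 11/3  [CF ∥ AB ∩ FB ∥ CA]
   → A = (-8, 11/3)
3. G_x = 3  [AB ∥ GC ∩ BC ∥ AG]
4. G_y = 20/3  [AB ∥ GC ∩ BC ∥ AG]
   → G = (3, 20/3)

A = (-8, 11/3)
G = (3, 20/3)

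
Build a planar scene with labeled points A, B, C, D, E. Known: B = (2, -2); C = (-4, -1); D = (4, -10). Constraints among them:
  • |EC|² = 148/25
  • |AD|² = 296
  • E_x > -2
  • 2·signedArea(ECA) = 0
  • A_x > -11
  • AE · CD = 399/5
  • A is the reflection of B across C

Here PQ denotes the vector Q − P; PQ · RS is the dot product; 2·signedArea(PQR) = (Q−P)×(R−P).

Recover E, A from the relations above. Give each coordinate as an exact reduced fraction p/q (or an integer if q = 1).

A = (-10, 0)
E = (-8/5, -7/5)

1. A_x = -10  [A is the reflection of B across C]
2. A_y = 0  [A is the reflection of B across C]
   → A = (-10, 0)
3. E_x = -8/5  [2·signedArea(ECA) = 0 ∩ AE · CD = 399/5]
4. E_y = -7/5  [2·signedArea(ECA) = 0 ∩ AE · CD = 399/5]
   → E = (-8/5, -7/5)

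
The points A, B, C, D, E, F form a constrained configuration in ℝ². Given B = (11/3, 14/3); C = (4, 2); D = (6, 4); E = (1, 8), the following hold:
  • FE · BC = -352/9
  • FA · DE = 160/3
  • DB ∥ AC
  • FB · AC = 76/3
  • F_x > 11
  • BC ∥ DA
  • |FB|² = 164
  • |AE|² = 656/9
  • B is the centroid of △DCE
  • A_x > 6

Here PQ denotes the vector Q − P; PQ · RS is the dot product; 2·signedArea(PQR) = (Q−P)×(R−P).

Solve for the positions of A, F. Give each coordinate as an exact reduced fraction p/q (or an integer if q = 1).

A = (19/3, 4/3)
F = (35/3, -16/3)

1. A_x = 19/3  [DB ∥ AC ∩ BC ∥ DA]
2. A_y = 4/3  [DB ∥ AC ∩ BC ∥ DA]
   → A = (19/3, 4/3)
3. F_x = 35/3  [FB · AC = 76/3 ∩ FA · DE = 160/3]
4. F_y = -16/3  [FB · AC = 76/3 ∩ FA · DE = 160/3]
   → F = (35/3, -16/3)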